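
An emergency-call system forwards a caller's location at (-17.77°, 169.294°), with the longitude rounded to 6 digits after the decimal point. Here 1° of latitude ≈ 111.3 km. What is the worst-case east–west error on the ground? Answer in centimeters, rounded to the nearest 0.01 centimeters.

Rounding to 6 decimal places leaves the longitude within ±5e-07° of the true value.
One degree of longitude at 17.77° is 111300 × cos 17.77° ≈ 111300 × 0.9523 = 105990 m.
East–west error: 5e-07° × 105990 m/° ≈ 0.0529949 m.
That is 0.0529949 m = 5.2995 cm.

5.30 centimeters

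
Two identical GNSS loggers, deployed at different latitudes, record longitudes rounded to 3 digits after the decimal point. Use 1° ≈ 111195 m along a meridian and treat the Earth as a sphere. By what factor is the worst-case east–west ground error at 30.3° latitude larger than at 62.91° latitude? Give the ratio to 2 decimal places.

Rounding to 3 decimal places leaves the longitude within ±0.0005° of the true value.
At 30.3°: 0.0005° × 111195 × cos 30.3° = 0.0005 × 111195 × 0.8634 ≈ 48.003 m.
Error at 62.91° = 0.0005° × 111195 × cos 62.91° ≈ 55.598 × 0.4554 = 25.319 m.
The ratio reduces to cos 30.3° / cos 62.91° = 0.8634/0.4554 ≈ 1.8959.

1.90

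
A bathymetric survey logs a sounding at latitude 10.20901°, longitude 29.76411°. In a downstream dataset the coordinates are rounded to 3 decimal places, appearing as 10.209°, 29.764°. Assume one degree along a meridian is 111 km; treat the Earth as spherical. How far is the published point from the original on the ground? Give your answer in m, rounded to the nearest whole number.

12 m

The latitude changed by +0.00001° and the longitude by +0.00011°.
N–S: 0.00001° × 111000 m/° = 1.11 m.
E–W at 10.209°: 0.00011° × 111000 × cos 10.209° = 0.00011 × 111000 × 0.9842 ≈ 12.0167 m.
Combined displacement = (1.11² + 12.0167²)^½ ≈ 12.0678 m.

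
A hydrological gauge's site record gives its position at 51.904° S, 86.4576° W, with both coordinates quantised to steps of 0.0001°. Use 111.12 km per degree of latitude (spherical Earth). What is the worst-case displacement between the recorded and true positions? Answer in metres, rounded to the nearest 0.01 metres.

With a 0.0001° grid the true value lies within half a step, ±0.0001°/2 = ±5e-05°, of the stored one.
Latitude error → 5e-05 × 111120 = 5.556 m along the meridian.
Longitude error → 5e-05 × 111120 × cos 51.904° = 5e-05 × 111120 × 0.6170 ≈ 3.42795 m.
The two errors are perpendicular, so the maximum displacement is √(5.556² + 3.42795²) ≈ 6.5284 m.

6.53 metres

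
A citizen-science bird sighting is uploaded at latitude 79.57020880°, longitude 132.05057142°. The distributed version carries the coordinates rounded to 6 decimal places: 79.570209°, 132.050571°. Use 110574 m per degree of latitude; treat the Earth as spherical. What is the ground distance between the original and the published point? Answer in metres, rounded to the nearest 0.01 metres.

Δlat = 79.57020880 − 79.570209 = -0.00000020°; Δlon = 132.05057142 − 132.050571 = +0.00000042°.
North–south shift: -0.00000020 × 110574 = -0.0221148 m.
E–W at 79.5702°: 0.00000042° × 110574 × cos 79.5702° = 0.00000042 × 110574 × 0.1810 ≈ 0.00840725 m.
Hypotenuse of the two orthogonal shifts: √(0.0221148² + 0.00840725²) = 0.023659 m.

0.02 metres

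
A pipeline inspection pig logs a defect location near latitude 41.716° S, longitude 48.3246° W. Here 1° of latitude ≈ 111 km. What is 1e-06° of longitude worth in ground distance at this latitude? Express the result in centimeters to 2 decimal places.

At 41.716° a degree of longitude is 111000 × cos 41.716° ≈ 82856.2 m, so 1e-06° corresponds to 0.0828562 m.
That is 0.0828562 m = 8.2856 cm.

8.29 centimeters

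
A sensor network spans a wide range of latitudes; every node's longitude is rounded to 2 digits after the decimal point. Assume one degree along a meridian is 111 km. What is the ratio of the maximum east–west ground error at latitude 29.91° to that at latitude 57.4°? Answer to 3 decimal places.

1.609

Rounding to 2 decimal places leaves the longitude within ±0.005° of the true value.
At 29.91°: 0.005° × 111000 × cos 29.91° = 0.005 × 111000 × 0.8668 ≈ 481.08 m.
Error at 57.4° = 0.005° × 111000 × cos 57.4° ≈ 555 × 0.5388 = 299.02 m.
Ratio: 481.08 / 299.02 = cos 29.91° / cos 57.4° ≈ 1.6089.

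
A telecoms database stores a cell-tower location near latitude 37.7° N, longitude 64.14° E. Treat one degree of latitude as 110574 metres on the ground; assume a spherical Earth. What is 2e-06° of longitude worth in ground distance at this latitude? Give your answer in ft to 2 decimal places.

0.57 ft

At 37.7° a degree of longitude is 110574 × cos 37.7° ≈ 87488.8 m, so 2e-06° corresponds to 0.174978 m.
In feet: 0.174978 m ÷ 0.3048 ≈ 0.57407 ft.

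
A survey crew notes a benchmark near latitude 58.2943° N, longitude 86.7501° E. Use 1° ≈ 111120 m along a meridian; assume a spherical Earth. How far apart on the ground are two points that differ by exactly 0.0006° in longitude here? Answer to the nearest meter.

35 meters

At 58.2943° a degree of longitude is 111120 × cos 58.2943° ≈ 58399.8 m, so 0.0006° corresponds to 35.0399 m.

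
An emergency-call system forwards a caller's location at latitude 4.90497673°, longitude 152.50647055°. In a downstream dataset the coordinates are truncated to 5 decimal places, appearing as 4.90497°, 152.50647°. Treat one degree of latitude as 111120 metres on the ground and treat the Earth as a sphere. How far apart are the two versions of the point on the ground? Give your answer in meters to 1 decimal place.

The latitude changed by +0.00000673° and the longitude by +0.00000055°.
N–S: 0.00000673° × 111120 m/° = 0.747838 m.
East–west at this latitude: 0.00000055° × 111120 × cos 4.90497° ≈ 0.00000055 × 110713 = 0.0608922 m.
Combined displacement = (0.747838² + 0.0608922²)^½ ≈ 0.750313 m.

0.8 meters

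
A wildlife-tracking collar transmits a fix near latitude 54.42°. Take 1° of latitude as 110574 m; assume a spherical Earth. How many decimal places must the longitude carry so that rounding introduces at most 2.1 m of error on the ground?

At 54.42° one degree of longitude covers 110574 × cos 54.42° ≈ 110574 × 0.5818 ≈ 64336.3 m.
N decimal places → at most half a unit in the last place, 0.5 × 10⁻ᴺ° = 64336.3/2 × 10⁻ᴺ m.
Need 0.5 × 64336.3 × 10⁻ᴺ ≤ 2.1 → 10⁻ᴺ ≤ 6.528e-05, so N ≥ 4.19.
At 4 places the error can reach 3.22 m, but 5 places keeps it to 0.322 m.

5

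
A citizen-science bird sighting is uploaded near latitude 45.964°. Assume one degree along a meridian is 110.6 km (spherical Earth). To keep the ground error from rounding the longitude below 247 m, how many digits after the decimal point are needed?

3 decimal places

At 45.964° one degree of longitude covers 110600 × cos 45.964° ≈ 110600 × 0.6951 ≈ 76879.2 m.
Rounding to N decimal places gives at most 0.5 × 10⁻ᴺ degrees of error, i.e. 0.5 × 10⁻ᴺ × 76879.2 m.
Need 0.5 × 76879.2 × 10⁻ᴺ ≤ 247 → 10⁻ᴺ ≤ 6.426e-03, so N ≥ 2.19.
So 3 decimal places suffice (38.4 m); 2 would allow up to 384 m.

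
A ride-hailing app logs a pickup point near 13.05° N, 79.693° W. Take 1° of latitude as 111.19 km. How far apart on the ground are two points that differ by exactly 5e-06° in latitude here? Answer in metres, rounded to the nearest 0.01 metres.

5e-06° × 111190 m/° = 0.55595 m.

0.56 metres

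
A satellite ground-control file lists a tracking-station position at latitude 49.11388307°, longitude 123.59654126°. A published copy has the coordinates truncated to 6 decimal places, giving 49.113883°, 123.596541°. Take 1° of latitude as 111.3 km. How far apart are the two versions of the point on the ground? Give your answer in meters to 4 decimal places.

Δlat = 49.11388307 − 49.113883 = +0.00000007°; Δlon = 123.59654126 − 123.596541 = +0.00000026°.
North–south shift: 0.00000007 × 111300 = 0.007791 m.
East–west at this latitude: 0.00000026° × 111300 × cos 49.1139° ≈ 0.00000026 × 72852.3 = 0.0189416 m.
Combined displacement = (0.007791² + 0.0189416²)^½ ≈ 0.0204813 m.

0.0205 meters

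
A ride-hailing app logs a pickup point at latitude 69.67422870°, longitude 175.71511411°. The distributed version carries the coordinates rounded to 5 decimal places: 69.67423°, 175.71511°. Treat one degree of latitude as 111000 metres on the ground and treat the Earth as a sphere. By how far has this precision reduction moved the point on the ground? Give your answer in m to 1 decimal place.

Δlat = 69.67422870 − 69.67423 = -0.00000130°; Δlon = 175.71511411 − 175.71511 = +0.00000411°.
North–south shift: -0.00000130 × 111000 = -0.1443 m.
East–west at this latitude: 0.00000411° × 111000 × cos 69.6742° ≈ 0.00000411 × 38556.7 = 0.158468 m.
Hypotenuse of the two orthogonal shifts: √(0.1443² + 0.158468²) = 0.214324 m.

0.2 m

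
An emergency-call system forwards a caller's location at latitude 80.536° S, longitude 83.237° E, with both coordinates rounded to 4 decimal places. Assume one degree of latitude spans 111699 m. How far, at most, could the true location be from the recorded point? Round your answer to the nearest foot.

Rounding to 4 decimal places leaves each coordinate within ±5e-05° of the true value.
North–south component: 5e-05° × 111699 = 5.58495 m.
East–west component at 80.536°: 5e-05° × 111699 × cos 80.536° ≈ 5e-05 × 18366.4 ≈ 0.918321 m.
Combining orthogonally: (5.58495² + 0.918321²)^½ ≈ 5.65995 m.
In feet: 5.65995 m ÷ 0.3048 ≈ 18.569 ft.

19 feet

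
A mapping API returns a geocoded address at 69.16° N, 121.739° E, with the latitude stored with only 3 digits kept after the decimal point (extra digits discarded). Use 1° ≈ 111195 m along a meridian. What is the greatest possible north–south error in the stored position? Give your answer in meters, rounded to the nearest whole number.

Truncating at 3 decimal places can drop up to a full unit in the last place, so the latitude may be off by as much as 0.001°.
Along the meridian that is 0.001° × 111195 m/° = 111.195 m.

111 meters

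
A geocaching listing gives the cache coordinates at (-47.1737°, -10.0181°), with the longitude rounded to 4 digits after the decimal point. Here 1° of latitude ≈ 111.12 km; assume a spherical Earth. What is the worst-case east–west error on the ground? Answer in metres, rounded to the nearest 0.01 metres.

3.78 metres

Rounding to 4 decimal places leaves the longitude within ±5e-05° of the true value.
One degree of longitude at 47.1737° is 111120 × cos 47.1737° ≈ 111120 × 0.6798 = 75536.9 m.
So at most 5e-05° × 75536.9 ≈ 3.77685 m east–west.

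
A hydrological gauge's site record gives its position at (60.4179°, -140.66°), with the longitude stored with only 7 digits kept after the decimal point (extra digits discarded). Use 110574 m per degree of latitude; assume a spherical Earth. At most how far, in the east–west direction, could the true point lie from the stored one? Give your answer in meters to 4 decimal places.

Truncating at 7 decimal places can drop up to a full unit in the last place, so the longitude may be off by as much as 1e-07°.
Parallels shrink by cos φ, so at 60.4179° a degree of longitude is 110574 × 0.4937 ≈ 54587.1 m.
East–west error: 1e-07° × 54587.1 m/° ≈ 0.00545871 m.

0.0055 meters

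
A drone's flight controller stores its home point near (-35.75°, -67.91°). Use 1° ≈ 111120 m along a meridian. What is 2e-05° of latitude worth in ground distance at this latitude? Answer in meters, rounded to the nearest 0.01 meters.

2.22 meters

Along a meridian 2e-05° is 2e-05 × 111120 = 2.2224 m.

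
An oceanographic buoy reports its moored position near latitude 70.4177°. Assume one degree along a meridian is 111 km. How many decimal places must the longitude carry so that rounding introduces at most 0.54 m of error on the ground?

5 decimal places

At 70.4177° one degree of longitude covers 111000 × cos 70.4177° ≈ 111000 × 0.3352 ≈ 37202.8 m.
N decimal places → at most half a unit in the last place, 0.5 × 10⁻ᴺ° = 37202.8/2 × 10⁻ᴺ m.
Need 0.5 × 37202.8 × 10⁻ᴺ ≤ 0.54 → 10⁻ᴺ ≤ 2.903e-05, so N ≥ 4.54.
So 5 decimal places suffice (0.186 m); 4 would allow up to 1.86 m.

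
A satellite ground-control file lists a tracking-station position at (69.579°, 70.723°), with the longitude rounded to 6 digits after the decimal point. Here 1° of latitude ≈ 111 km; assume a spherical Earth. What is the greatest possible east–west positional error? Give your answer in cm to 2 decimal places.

Rounding to 6 decimal places leaves the longitude within ±5e-07° of the true value.
One degree of longitude at 69.579° is 111000 × cos 69.579° ≈ 111000 × 0.3489 = 38729.6 m.
So at most 5e-07° × 38729.6 ≈ 0.0193648 m east–west.
That is 0.0193648 m = 1.9365 cm.

1.94 cm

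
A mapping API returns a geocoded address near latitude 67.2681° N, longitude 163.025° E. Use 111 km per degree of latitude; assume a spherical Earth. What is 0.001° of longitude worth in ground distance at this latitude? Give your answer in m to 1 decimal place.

42.9 m

0.001° of longitude at 67.2681° is 0.001 × 111000 × cos 67.2681° ≈ 0.001 × 42892.6 = 42.8926 m.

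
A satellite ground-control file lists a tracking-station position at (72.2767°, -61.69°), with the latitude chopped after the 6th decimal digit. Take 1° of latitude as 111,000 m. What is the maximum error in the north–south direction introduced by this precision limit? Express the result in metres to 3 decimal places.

0.111 metres

Truncating at 6 decimal places can drop up to a full unit in the last place, so the latitude may be off by as much as 1e-06°.
North–south distance: 1e-06° × 111000 m/° = 0.111 m.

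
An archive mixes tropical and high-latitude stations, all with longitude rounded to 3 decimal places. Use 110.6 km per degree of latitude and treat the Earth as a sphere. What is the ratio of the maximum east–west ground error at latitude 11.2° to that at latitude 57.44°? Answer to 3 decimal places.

1.823

Rounding to 3 decimal places leaves the longitude within ±0.0005° of the true value.
Error at 11.2° = 0.0005° × 110600 × cos 11.2° ≈ 55.3 × 0.9810 = 54.247 m.
Error at 57.44° = 0.0005° × 110600 × cos 57.44° ≈ 55.3 × 0.5382 = 29.761 m.
The ratio reduces to cos 11.2° / cos 57.44° = 0.9810/0.5382 ≈ 1.8227.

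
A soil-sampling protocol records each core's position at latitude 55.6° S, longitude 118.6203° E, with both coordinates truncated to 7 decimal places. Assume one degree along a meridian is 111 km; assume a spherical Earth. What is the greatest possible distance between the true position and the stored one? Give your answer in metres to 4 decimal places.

0.0127 metres

Truncating at 7 decimal places can drop up to a full unit in the last place, so each coordinate may be off by as much as 1e-07°.
N–S: 1e-07° × 111000 m/° = 0.0111 m.
E–W at 55.6°: 1e-07° × 111000 × cos 55.6° = 1e-07 × 111000 × 0.5650 ≈ 0.00627113 m.
The two errors are perpendicular, so the maximum displacement is √(0.0111² + 0.00627113²) ≈ 0.012749 m.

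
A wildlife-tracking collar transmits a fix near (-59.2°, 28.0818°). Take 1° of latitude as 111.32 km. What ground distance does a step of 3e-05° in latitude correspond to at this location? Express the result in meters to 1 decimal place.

Along a meridian 3e-05° is 3e-05 × 111320 = 3.3396 m.

3.3 meters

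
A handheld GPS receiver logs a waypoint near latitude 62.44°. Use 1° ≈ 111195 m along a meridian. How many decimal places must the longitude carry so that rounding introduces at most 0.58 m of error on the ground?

At 62.44° one degree of longitude covers 111195 × cos 62.44° ≈ 111195 × 0.4627 ≈ 51447.4 m.
With N decimal places the half-ulp bound is 0.5·10⁻ᴺ°, or 0.5·10⁻ᴺ × 51447.4 m on the ground.
Setting 25723.7 × 10⁻ᴺ ≤ 0.58 gives 10ᴺ ≥ 4.435e+04, i.e. N ≥ 4.65.
At 4 places the error can reach 2.57 m, but 5 places keeps it to 0.257 m.

5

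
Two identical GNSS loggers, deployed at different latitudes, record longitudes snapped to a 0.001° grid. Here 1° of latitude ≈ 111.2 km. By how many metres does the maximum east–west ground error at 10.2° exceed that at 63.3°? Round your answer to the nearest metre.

With a 0.001° grid the true value lies within half a step, ±0.001°/2 = ±0.0005°, of the stored one.
At 10.2°: 0.0005° × 111200 × cos 10.2° = 0.0005 × 111200 × 0.9842 ≈ 54.721 m.
At 63.3°: 0.0005° × 111200 × cos 63.3° = 0.0005 × 111200 × 0.4493 ≈ 24.982 m.
So the lower-latitude error exceeds the higher by 54.721 − 24.982 = 29.739 m.

30 metres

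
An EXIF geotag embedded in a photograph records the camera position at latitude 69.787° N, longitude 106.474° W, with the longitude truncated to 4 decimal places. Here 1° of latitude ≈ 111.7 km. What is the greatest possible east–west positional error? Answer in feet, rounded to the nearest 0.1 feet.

12.7 feet

Truncating at 4 decimal places can drop up to a full unit in the last place, so the longitude may be off by as much as 0.0001°.
Parallels shrink by cos φ, so at 69.787° a degree of longitude is 111700 × 0.3455 ≈ 38593.6 m.
Maximum E–W displacement: 0.0001 × 38593.6 = 3.85936 m.
Converting: 3.85936 m × 3.2808 ft/m ≈ 12.662 ft.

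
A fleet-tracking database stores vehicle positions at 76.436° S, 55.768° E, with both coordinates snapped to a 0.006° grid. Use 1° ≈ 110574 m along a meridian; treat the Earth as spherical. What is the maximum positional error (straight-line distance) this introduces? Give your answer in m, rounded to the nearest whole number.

341 m

With a 0.006° grid the true value lies within half a step, ±0.006°/2 = ±0.003°, of the stored one.
N–S: 0.003° × 110574 m/° = 331.722 m.
E–W at 76.436°: 0.003° × 110574 × cos 76.436° = 0.003 × 110574 × 0.2345 ≈ 77.7992 m.
The two errors are perpendicular, so the maximum displacement is √(331.722² + 77.7992²) ≈ 340.723 m.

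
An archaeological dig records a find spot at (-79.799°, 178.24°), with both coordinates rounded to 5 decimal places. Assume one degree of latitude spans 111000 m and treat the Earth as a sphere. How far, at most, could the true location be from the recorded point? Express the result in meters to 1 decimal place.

Rounding to 5 decimal places leaves each coordinate within ±5e-06° of the true value.
N–S: 5e-06° × 111000 m/° = 0.555 m.
East–west component at 79.799°: 5e-06° × 111000 × cos 79.799° ≈ 5e-06 × 19658.3 ≈ 0.0982916 m.
The two errors are perpendicular, so the maximum displacement is √(0.555² + 0.0982916²) ≈ 0.563637 m.

0.6 meters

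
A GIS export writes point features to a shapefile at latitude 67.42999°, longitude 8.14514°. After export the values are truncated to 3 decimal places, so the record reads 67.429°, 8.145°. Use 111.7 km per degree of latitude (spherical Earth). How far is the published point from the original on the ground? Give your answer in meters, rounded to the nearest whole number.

111 meters

Δlat = 67.42999 − 67.429 = +0.00099°; Δlon = 8.14514 − 8.145 = +0.00014°.
North–south shift: 0.00099 × 111700 = 110.583 m.
E–W at 67.429°: 0.00014° × 111700 × cos 67.429° = 0.00014 × 111700 × 0.3838 ≈ 6.0023 m.
Distance: √(110.583² + 6.0023²) ≈ 110.746 m.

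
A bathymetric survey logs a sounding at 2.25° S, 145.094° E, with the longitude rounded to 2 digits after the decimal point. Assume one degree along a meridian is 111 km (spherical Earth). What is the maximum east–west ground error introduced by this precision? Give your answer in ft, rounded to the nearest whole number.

1819 ft

Rounding to 2 decimal places leaves the longitude within ±0.005° of the true value.
Parallels shrink by cos φ, so at 2.25° a degree of longitude is 111000 × 0.9992 ≈ 110914 m.
Maximum E–W displacement: 0.005 × 110914 = 554.572 m.
Converting: 554.572 m × 3.2808 ft/m ≈ 1819.5 ft.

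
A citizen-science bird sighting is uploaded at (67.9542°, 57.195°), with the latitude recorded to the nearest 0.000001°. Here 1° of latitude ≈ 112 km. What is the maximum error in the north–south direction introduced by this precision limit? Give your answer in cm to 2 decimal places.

5.60 cm

Rounding to 6 decimal places leaves the latitude within ±5e-07° of the true value.
Along the meridian that is 5e-07° × 112000 m/° = 0.056 m.
That is 0.056 m = 5.6 cm.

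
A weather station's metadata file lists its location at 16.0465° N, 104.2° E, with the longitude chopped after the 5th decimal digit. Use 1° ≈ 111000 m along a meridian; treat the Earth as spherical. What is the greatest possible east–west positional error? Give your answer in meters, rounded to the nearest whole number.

Truncating at 5 decimal places can drop up to a full unit in the last place, so the longitude may be off by as much as 1e-05°.
Parallels shrink by cos φ, so at 16.0465° a degree of longitude is 111000 × 0.9610 ≈ 106675 m.
So at most 1e-05° × 106675 ≈ 1.06675 m east–west.

1 meters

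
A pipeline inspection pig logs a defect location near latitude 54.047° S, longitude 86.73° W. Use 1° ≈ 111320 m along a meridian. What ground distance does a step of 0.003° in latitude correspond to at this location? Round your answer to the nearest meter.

334 meters

Along a meridian 0.003° is 0.003 × 111320 = 333.96 m.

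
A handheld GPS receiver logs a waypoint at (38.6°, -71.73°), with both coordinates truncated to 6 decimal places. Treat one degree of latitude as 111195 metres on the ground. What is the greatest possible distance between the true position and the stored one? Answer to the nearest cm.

Truncating at 6 decimal places can drop up to a full unit in the last place, so each coordinate may be off by as much as 1e-06°.
Latitude error → 1e-06 × 111195 = 0.111195 m along the meridian.
E–W at 38.6°: 1e-06° × 111195 × cos 38.6° = 1e-06 × 111195 × 0.7815 ≈ 0.0869012 m.
The two errors are perpendicular, so the maximum displacement is √(0.111195² + 0.0869012²) ≈ 0.141125 m.
That is 0.141125 m = 14.112 cm.

14 cm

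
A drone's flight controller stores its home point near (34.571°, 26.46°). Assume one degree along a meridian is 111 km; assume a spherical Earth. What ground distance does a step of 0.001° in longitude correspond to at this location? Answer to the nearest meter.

91 meters

0.001° of longitude at 34.571° is 0.001 × 111000 × cos 34.571° ≈ 0.001 × 91400 = 91.4 m.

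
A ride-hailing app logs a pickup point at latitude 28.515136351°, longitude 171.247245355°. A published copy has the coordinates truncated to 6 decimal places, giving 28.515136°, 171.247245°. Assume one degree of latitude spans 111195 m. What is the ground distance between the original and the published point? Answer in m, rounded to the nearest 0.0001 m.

The latitude changed by +0.000000351° and the longitude by +0.000000355°.
North–south shift: 0.000000351 × 111195 = 0.0390294 m.
E–W at 28.5151°: 0.000000355° × 111195 × cos 28.5151° = 0.000000355 × 111195 × 0.8787 ≈ 0.0346856 m.
Hypotenuse of the two orthogonal shifts: √(0.0390294² + 0.0346856²) = 0.0522149 m.

0.0522 m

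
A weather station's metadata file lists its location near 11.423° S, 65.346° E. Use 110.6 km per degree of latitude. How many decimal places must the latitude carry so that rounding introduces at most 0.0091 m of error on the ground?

One degree of latitude covers 110600 m.
Rounding to N decimal places gives at most 0.5 × 10⁻ᴺ degrees of error, i.e. 0.5 × 10⁻ᴺ × 110600 m.
Setting 55300 × 10⁻ᴺ ≤ 0.0091 gives 10ᴺ ≥ 6.077e+06, i.e. N ≥ 6.78.
At 6 places the error can reach 0.0553 m, but 7 places keeps it to 0.00553 m.

7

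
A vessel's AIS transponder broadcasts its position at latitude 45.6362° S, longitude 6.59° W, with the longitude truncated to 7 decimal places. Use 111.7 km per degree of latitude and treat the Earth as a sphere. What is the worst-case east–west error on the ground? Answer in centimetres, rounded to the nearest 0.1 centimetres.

0.8 centimetres

Truncating at 7 decimal places can drop up to a full unit in the last place, so the longitude may be off by as much as 1e-07°.
One degree of longitude at 45.6362° is 111700 × cos 45.6362° ≈ 111700 × 0.6992 = 78102 m.
Maximum E–W displacement: 1e-07 × 78102 = 0.0078102 m.
That is 0.0078102 m = 0.78102 cm.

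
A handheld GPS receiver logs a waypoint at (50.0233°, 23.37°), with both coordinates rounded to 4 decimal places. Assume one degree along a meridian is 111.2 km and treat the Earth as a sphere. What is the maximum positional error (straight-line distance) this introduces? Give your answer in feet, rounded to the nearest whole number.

22 feet

Rounding to 4 decimal places leaves each coordinate within ±5e-05° of the true value.
North–south component: 5e-05° × 111200 = 5.56 m.
E–W at 50.0233°: 5e-05° × 111200 × cos 50.0233° = 5e-05 × 111200 × 0.6425 ≈ 3.57217 m.
Combining orthogonally: (5.56² + 3.57217²)^½ ≈ 6.60863 m.
In feet: 6.60863 m ÷ 0.3048 ≈ 21.682 ft.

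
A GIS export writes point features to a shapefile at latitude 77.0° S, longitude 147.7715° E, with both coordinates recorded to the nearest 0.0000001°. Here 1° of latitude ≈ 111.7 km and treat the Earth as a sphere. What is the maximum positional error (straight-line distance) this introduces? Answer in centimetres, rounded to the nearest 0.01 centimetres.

Rounding to 7 decimal places leaves each coordinate within ±5e-08° of the true value.
North–south component: 5e-08° × 111700 = 0.005585 m.
Longitude error → 5e-08 × 111700 × cos 77° = 5e-08 × 111700 × 0.2250 ≈ 0.00125635 m.
Worst case both components are at the extreme and orthogonal: √(0.005585² + 0.00125635²) ≈ 0.00572457 m.
That is 0.00572457 m = 0.57246 cm.

0.57 centimetres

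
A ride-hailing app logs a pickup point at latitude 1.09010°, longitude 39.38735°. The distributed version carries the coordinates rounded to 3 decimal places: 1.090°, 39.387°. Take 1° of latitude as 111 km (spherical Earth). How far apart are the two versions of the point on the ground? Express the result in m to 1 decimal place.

40.4 m

Δlat = 1.09010 − 1.090 = +0.00010°; Δlon = 39.38735 − 39.387 = +0.00035°.
North–south shift: 0.00010 × 111000 = 11.1 m.
East–west at this latitude: 0.00035° × 111000 × cos 1.09° ≈ 0.00035 × 110980 = 38.843 m.
Hypotenuse of the two orthogonal shifts: √(11.1² + 38.843²) = 40.3979 m.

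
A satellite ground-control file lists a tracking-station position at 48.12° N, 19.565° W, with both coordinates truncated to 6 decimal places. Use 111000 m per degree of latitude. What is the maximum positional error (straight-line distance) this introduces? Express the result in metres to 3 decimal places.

Truncating at 6 decimal places can drop up to a full unit in the last place, so each coordinate may be off by as much as 1e-06°.
North–south component: 1e-06° × 111000 = 0.111 m.
E–W at 48.12°: 1e-06° × 111000 × cos 48.12° = 1e-06 × 111000 × 0.6676 ≈ 0.0741006 m.
The two errors are perpendicular, so the maximum displacement is √(0.111² + 0.0741006²) ≈ 0.133461 m.

0.133 metres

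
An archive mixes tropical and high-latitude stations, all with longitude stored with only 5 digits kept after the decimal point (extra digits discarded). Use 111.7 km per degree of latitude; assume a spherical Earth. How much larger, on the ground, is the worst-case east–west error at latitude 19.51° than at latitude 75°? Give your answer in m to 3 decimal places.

Truncating at 5 decimal places can drop up to a full unit in the last place, so the longitude may be off by as much as 1e-05°.
At 19.51°: 1e-05° × 111700 × cos 19.51° = 1e-05 × 111700 × 0.9426 ≈ 1.0529 m.
Error at 75° = 1e-05° × 111700 × cos 75° ≈ 1.117 × 0.2588 = 0.2891 m.
Difference: 1.0529 − 0.2891 = 0.76376 m.

0.764 m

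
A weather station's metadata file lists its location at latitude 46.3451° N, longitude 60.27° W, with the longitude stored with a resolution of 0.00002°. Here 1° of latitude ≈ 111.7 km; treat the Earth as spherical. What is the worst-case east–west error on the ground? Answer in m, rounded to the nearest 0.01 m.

0.77 m

With a 0.00002° grid the true value lies within half a step, ±0.00002°/2 = ±1e-05°, of the stored one.
One degree of longitude at 46.3451° is 111700 × cos 46.3451° ≈ 111700 × 0.6903 = 77108 m.
Maximum E–W displacement: 1e-05 × 77108 = 0.77108 m.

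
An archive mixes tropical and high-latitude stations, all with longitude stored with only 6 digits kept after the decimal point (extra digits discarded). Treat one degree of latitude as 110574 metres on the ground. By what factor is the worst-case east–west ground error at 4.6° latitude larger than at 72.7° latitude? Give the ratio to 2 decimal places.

Truncating at 6 decimal places can drop up to a full unit in the last place, so the longitude may be off by as much as 1e-06°.
At 4.6°: 1e-06° × 110574 × cos 4.6° = 1e-06 × 110574 × 0.9968 ≈ 0.11022 m.
At 72.7°: 1e-06° × 110574 × cos 72.7° = 1e-06 × 110574 × 0.2974 ≈ 0.032882 m.
The ratio reduces to cos 4.6° / cos 72.7° = 0.9968/0.2974 ≈ 3.3519.

3.35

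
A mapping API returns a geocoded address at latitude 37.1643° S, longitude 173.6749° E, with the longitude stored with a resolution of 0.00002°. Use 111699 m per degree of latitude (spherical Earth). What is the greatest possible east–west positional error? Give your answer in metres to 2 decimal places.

0.89 metres

With a 0.00002° grid the true value lies within half a step, ±0.00002°/2 = ±1e-05°, of the stored one.
One degree of longitude at 37.1643° is 111699 × cos 37.1643° ≈ 111699 × 0.7969 = 89013.7 m.
Maximum E–W displacement: 1e-05 × 89013.7 = 0.890137 m.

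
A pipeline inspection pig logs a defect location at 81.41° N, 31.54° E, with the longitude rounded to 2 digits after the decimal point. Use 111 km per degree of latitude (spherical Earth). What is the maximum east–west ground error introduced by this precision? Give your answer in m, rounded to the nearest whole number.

Rounding to 2 decimal places leaves the longitude within ±0.005° of the true value.
Parallels shrink by cos φ, so at 81.41° a degree of longitude is 111000 × 0.1494 ≈ 16579.3 m.
So at most 0.005° × 16579.3 ≈ 82.8963 m east–west.

83 m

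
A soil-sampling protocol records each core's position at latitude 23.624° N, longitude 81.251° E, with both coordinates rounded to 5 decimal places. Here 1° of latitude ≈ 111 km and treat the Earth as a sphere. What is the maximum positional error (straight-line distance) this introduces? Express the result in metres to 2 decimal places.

0.75 metres

Rounding to 5 decimal places leaves each coordinate within ±5e-06° of the true value.
N–S: 5e-06° × 111000 m/° = 0.555 m.
East–west component at 23.624°: 5e-06° × 111000 × cos 23.624° ≈ 5e-06 × 101698 ≈ 0.508488 m.
The two errors are perpendicular, so the maximum displacement is √(0.555² + 0.508488²) ≈ 0.752719 m.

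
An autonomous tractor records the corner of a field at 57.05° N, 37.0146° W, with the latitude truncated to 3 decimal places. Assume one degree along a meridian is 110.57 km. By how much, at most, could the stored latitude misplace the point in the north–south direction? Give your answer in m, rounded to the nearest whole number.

111 m

Truncating at 3 decimal places can drop up to a full unit in the last place, so the latitude may be off by as much as 0.001°.
So the N–S error is at most 0.001 × 110570 = 110.57 m.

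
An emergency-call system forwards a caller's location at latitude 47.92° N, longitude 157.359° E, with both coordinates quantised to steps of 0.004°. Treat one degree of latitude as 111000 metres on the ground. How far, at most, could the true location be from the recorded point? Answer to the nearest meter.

With a 0.004° grid the true value lies within half a step, ±0.004°/2 = ±0.002°, of the stored one.
N–S: 0.002° × 111000 m/° = 222 m.
Longitude error → 0.002 × 111000 × cos 47.92° = 0.002 × 111000 × 0.6702 ≈ 148.777 m.
Combining orthogonally: (222² + 148.777²)^½ ≈ 267.243 m.

267 meters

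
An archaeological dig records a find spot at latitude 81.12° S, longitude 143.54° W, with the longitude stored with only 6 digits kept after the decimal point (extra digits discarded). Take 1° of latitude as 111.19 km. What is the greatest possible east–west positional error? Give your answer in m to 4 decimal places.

Truncating at 6 decimal places can drop up to a full unit in the last place, so the longitude may be off by as much as 1e-06°.
At latitude 81.12° a degree of longitude spans 111190 m × cos 81.12° = 111190 × 0.1544 ≈ 17163.9 m.
East–west error: 1e-06° × 17163.9 m/° ≈ 0.0171639 m.

0.0172 m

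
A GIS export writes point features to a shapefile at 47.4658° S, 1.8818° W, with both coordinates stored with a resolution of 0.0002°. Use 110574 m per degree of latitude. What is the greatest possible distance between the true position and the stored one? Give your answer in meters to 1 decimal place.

13.3 meters

With a 0.0002° grid the true value lies within half a step, ±0.0002°/2 = ±0.0001°, of the stored one.
N–S: 0.0001° × 110574 m/° = 11.0574 m.
East–west component at 47.4658°: 0.0001° × 110574 × cos 47.4658° ≈ 0.0001 × 74751.4 ≈ 7.47514 m.
Combining orthogonally: (11.0574² + 7.47514²)^½ ≈ 13.3471 m.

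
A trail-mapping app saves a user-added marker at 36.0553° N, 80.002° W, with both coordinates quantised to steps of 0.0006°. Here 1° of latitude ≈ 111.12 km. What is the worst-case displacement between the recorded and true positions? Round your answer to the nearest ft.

With a 0.0006° grid the true value lies within half a step, ±0.0006°/2 = ±0.0003°, of the stored one.
N–S: 0.0003° × 111120 m/° = 33.336 m.
East–west component at 36.0553°: 0.0003° × 111120 × cos 36.0553° ≈ 0.0003 × 89834.9 ≈ 26.9505 m.
Combining orthogonally: (33.336² + 26.9505²)^½ ≈ 42.8674 m.
In feet: 42.8674 m ÷ 0.3048 ≈ 140.64 ft.

141 ft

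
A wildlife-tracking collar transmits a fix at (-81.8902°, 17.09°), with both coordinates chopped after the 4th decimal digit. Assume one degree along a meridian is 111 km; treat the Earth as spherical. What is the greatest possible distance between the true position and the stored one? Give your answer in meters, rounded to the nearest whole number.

11 meters

Truncating at 4 decimal places can drop up to a full unit in the last place, so each coordinate may be off by as much as 0.0001°.
Latitude error → 0.0001 × 111000 = 11.1 m along the meridian.
Longitude error → 0.0001 × 111000 × cos 81.8902° = 0.0001 × 111000 × 0.1411 ≈ 1.56588 m.
Combining orthogonally: (11.1² + 1.56588²)^½ ≈ 11.2099 m.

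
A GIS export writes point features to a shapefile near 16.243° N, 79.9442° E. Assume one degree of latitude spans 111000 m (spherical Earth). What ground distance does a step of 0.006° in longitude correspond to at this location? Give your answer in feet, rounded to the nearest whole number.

One degree of longitude here spans 111000 × cos 16.243° = 111000 × 0.9601 ≈ 106569 m; 0.006° of that is 639.416 m.
In feet: 639.416 m ÷ 0.3048 ≈ 2097.8 ft.

2098 feet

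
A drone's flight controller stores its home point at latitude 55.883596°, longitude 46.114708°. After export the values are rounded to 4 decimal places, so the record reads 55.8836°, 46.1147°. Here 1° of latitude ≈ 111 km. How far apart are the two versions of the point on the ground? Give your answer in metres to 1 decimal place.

0.7 metres

The latitude changed by -0.000004° and the longitude by +0.000008°.
N–S: -0.000004° × 111000 m/° = -0.444 m.
East–west at this latitude: 0.000008° × 111000 × cos 55.8836° ≈ 0.000008 × 62257.2 = 0.498058 m.
Combined displacement = (0.444² + 0.498058²)^½ ≈ 0.667231 m.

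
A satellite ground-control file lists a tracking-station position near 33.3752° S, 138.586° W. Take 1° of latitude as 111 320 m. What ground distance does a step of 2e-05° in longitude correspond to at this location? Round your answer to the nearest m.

2e-05° of longitude at 33.3752° is 2e-05 × 111320 × cos 33.3752° ≈ 2e-05 × 92961.8 = 1.85924 m.

2 m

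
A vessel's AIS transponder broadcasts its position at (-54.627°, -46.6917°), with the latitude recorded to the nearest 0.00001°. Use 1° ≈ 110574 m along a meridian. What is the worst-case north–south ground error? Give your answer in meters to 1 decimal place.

Rounding to 5 decimal places leaves the latitude within ±5e-06° of the true value.
Along the meridian that is 5e-06° × 110574 m/° = 0.55287 m.

0.6 meters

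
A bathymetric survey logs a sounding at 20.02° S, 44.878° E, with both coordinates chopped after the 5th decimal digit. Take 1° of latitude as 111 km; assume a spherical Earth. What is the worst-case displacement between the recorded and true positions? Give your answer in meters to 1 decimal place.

1.5 meters

Truncating at 5 decimal places can drop up to a full unit in the last place, so each coordinate may be off by as much as 1e-05°.
North–south component: 1e-05° × 111000 = 1.11 m.
East–west component at 20.02°: 1e-05° × 111000 × cos 20.02° ≈ 1e-05 × 104293 ≈ 1.04293 m.
Worst case both components are at the extreme and orthogonal: √(1.11² + 1.04293²) ≈ 1.52309 m.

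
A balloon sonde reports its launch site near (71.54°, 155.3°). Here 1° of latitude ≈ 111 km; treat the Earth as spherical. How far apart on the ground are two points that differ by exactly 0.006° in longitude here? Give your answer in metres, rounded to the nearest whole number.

0.006° of longitude at 71.54° is 0.006 × 111000 × cos 71.54° ≈ 0.006 × 35147.3 = 210.884 m.

211 metres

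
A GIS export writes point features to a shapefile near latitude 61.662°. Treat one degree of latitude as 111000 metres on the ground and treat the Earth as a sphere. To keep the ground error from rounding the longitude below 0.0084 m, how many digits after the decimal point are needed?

7

At 61.662° one degree of longitude covers 111000 × cos 61.662° ≈ 111000 × 0.4747 ≈ 52688.6 m.
Rounding to N decimal places gives at most 0.5 × 10⁻ᴺ degrees of error, i.e. 0.5 × 10⁻ᴺ × 52688.6 m.
Need 0.5 × 52688.6 × 10⁻ᴺ ≤ 0.0084 → 10⁻ᴺ ≤ 3.189e-07, so N ≥ 6.50.
At 6 places the error can reach 0.0263 m, but 7 places keeps it to 0.00263 m.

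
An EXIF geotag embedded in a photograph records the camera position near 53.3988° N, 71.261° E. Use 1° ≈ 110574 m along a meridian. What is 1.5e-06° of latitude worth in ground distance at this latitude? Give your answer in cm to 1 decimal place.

16.6 cm

1.5e-06° × 110574 m/° = 0.165861 m.
That is 0.165861 m = 16.586 cm.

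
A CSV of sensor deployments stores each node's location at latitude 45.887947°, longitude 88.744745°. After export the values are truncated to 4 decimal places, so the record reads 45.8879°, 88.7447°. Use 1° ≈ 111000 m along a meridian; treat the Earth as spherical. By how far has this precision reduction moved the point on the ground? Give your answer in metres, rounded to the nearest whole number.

6 metres

Δlat = 45.887947 − 45.8879 = +0.000047°; Δlon = 88.744745 − 88.7447 = +0.000045°.
N–S: 0.000047° × 111000 m/° = 5.217 m.
East–west at this latitude: 0.000045° × 111000 × cos 45.8879° ≈ 0.000045 × 77263.2 = 3.47684 m.
Hypotenuse of the two orthogonal shifts: √(5.217² + 3.47684²) = 6.26941 m.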